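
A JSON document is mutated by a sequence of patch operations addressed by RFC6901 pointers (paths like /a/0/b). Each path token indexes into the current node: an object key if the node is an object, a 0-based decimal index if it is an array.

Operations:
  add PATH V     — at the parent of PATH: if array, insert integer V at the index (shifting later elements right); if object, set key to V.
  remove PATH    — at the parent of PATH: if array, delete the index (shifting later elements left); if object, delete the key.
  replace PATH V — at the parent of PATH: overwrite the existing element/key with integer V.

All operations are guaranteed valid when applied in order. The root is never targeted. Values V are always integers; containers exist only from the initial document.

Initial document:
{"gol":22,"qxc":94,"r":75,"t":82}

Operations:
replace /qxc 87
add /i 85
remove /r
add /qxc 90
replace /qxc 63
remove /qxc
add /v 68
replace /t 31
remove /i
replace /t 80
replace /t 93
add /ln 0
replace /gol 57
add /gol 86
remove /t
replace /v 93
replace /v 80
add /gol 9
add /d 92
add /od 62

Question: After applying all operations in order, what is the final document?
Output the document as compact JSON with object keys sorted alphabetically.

After op 1 (replace /qxc 87): {"gol":22,"qxc":87,"r":75,"t":82}
After op 2 (add /i 85): {"gol":22,"i":85,"qxc":87,"r":75,"t":82}
After op 3 (remove /r): {"gol":22,"i":85,"qxc":87,"t":82}
After op 4 (add /qxc 90): {"gol":22,"i":85,"qxc":90,"t":82}
After op 5 (replace /qxc 63): {"gol":22,"i":85,"qxc":63,"t":82}
After op 6 (remove /qxc): {"gol":22,"i":85,"t":82}
After op 7 (add /v 68): {"gol":22,"i":85,"t":82,"v":68}
After op 8 (replace /t 31): {"gol":22,"i":85,"t":31,"v":68}
After op 9 (remove /i): {"gol":22,"t":31,"v":68}
After op 10 (replace /t 80): {"gol":22,"t":80,"v":68}
After op 11 (replace /t 93): {"gol":22,"t":93,"v":68}
After op 12 (add /ln 0): {"gol":22,"ln":0,"t":93,"v":68}
After op 13 (replace /gol 57): {"gol":57,"ln":0,"t":93,"v":68}
After op 14 (add /gol 86): {"gol":86,"ln":0,"t":93,"v":68}
After op 15 (remove /t): {"gol":86,"ln":0,"v":68}
After op 16 (replace /v 93): {"gol":86,"ln":0,"v":93}
After op 17 (replace /v 80): {"gol":86,"ln":0,"v":80}
After op 18 (add /gol 9): {"gol":9,"ln":0,"v":80}
After op 19 (add /d 92): {"d":92,"gol":9,"ln":0,"v":80}
After op 20 (add /od 62): {"d":92,"gol":9,"ln":0,"od":62,"v":80}

Answer: {"d":92,"gol":9,"ln":0,"od":62,"v":80}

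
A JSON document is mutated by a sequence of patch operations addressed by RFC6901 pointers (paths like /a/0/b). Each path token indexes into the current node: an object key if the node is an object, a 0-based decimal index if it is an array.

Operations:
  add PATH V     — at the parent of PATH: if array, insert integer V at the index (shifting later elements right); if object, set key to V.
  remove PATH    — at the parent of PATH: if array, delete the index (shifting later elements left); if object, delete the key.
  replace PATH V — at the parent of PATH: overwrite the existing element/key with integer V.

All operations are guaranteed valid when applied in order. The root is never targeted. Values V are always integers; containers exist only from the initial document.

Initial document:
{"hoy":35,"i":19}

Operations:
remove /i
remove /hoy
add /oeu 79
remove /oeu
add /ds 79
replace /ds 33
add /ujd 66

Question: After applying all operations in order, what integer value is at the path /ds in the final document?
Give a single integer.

After op 1 (remove /i): {"hoy":35}
After op 2 (remove /hoy): {}
After op 3 (add /oeu 79): {"oeu":79}
After op 4 (remove /oeu): {}
After op 5 (add /ds 79): {"ds":79}
After op 6 (replace /ds 33): {"ds":33}
After op 7 (add /ujd 66): {"ds":33,"ujd":66}
Value at /ds: 33

Answer: 33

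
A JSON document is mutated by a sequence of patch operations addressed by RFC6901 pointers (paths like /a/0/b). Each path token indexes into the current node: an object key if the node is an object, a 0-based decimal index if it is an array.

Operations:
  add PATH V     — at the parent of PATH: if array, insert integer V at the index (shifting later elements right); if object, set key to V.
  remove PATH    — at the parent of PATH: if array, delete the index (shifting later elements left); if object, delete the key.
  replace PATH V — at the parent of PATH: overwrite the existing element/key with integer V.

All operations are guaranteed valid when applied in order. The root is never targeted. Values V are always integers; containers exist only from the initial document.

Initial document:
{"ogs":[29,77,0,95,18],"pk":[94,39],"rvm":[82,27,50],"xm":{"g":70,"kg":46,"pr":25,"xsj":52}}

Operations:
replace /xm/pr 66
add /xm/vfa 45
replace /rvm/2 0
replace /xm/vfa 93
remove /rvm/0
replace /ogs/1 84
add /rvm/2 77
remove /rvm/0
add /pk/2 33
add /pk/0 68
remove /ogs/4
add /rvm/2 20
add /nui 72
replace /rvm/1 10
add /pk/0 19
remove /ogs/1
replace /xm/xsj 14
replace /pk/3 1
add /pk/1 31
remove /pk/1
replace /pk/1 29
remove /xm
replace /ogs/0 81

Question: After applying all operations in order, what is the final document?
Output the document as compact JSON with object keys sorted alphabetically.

After op 1 (replace /xm/pr 66): {"ogs":[29,77,0,95,18],"pk":[94,39],"rvm":[82,27,50],"xm":{"g":70,"kg":46,"pr":66,"xsj":52}}
After op 2 (add /xm/vfa 45): {"ogs":[29,77,0,95,18],"pk":[94,39],"rvm":[82,27,50],"xm":{"g":70,"kg":46,"pr":66,"vfa":45,"xsj":52}}
After op 3 (replace /rvm/2 0): {"ogs":[29,77,0,95,18],"pk":[94,39],"rvm":[82,27,0],"xm":{"g":70,"kg":46,"pr":66,"vfa":45,"xsj":52}}
After op 4 (replace /xm/vfa 93): {"ogs":[29,77,0,95,18],"pk":[94,39],"rvm":[82,27,0],"xm":{"g":70,"kg":46,"pr":66,"vfa":93,"xsj":52}}
After op 5 (remove /rvm/0): {"ogs":[29,77,0,95,18],"pk":[94,39],"rvm":[27,0],"xm":{"g":70,"kg":46,"pr":66,"vfa":93,"xsj":52}}
After op 6 (replace /ogs/1 84): {"ogs":[29,84,0,95,18],"pk":[94,39],"rvm":[27,0],"xm":{"g":70,"kg":46,"pr":66,"vfa":93,"xsj":52}}
After op 7 (add /rvm/2 77): {"ogs":[29,84,0,95,18],"pk":[94,39],"rvm":[27,0,77],"xm":{"g":70,"kg":46,"pr":66,"vfa":93,"xsj":52}}
After op 8 (remove /rvm/0): {"ogs":[29,84,0,95,18],"pk":[94,39],"rvm":[0,77],"xm":{"g":70,"kg":46,"pr":66,"vfa":93,"xsj":52}}
After op 9 (add /pk/2 33): {"ogs":[29,84,0,95,18],"pk":[94,39,33],"rvm":[0,77],"xm":{"g":70,"kg":46,"pr":66,"vfa":93,"xsj":52}}
After op 10 (add /pk/0 68): {"ogs":[29,84,0,95,18],"pk":[68,94,39,33],"rvm":[0,77],"xm":{"g":70,"kg":46,"pr":66,"vfa":93,"xsj":52}}
After op 11 (remove /ogs/4): {"ogs":[29,84,0,95],"pk":[68,94,39,33],"rvm":[0,77],"xm":{"g":70,"kg":46,"pr":66,"vfa":93,"xsj":52}}
After op 12 (add /rvm/2 20): {"ogs":[29,84,0,95],"pk":[68,94,39,33],"rvm":[0,77,20],"xm":{"g":70,"kg":46,"pr":66,"vfa":93,"xsj":52}}
After op 13 (add /nui 72): {"nui":72,"ogs":[29,84,0,95],"pk":[68,94,39,33],"rvm":[0,77,20],"xm":{"g":70,"kg":46,"pr":66,"vfa":93,"xsj":52}}
After op 14 (replace /rvm/1 10): {"nui":72,"ogs":[29,84,0,95],"pk":[68,94,39,33],"rvm":[0,10,20],"xm":{"g":70,"kg":46,"pr":66,"vfa":93,"xsj":52}}
After op 15 (add /pk/0 19): {"nui":72,"ogs":[29,84,0,95],"pk":[19,68,94,39,33],"rvm":[0,10,20],"xm":{"g":70,"kg":46,"pr":66,"vfa":93,"xsj":52}}
After op 16 (remove /ogs/1): {"nui":72,"ogs":[29,0,95],"pk":[19,68,94,39,33],"rvm":[0,10,20],"xm":{"g":70,"kg":46,"pr":66,"vfa":93,"xsj":52}}
After op 17 (replace /xm/xsj 14): {"nui":72,"ogs":[29,0,95],"pk":[19,68,94,39,33],"rvm":[0,10,20],"xm":{"g":70,"kg":46,"pr":66,"vfa":93,"xsj":14}}
After op 18 (replace /pk/3 1): {"nui":72,"ogs":[29,0,95],"pk":[19,68,94,1,33],"rvm":[0,10,20],"xm":{"g":70,"kg":46,"pr":66,"vfa":93,"xsj":14}}
After op 19 (add /pk/1 31): {"nui":72,"ogs":[29,0,95],"pk":[19,31,68,94,1,33],"rvm":[0,10,20],"xm":{"g":70,"kg":46,"pr":66,"vfa":93,"xsj":14}}
After op 20 (remove /pk/1): {"nui":72,"ogs":[29,0,95],"pk":[19,68,94,1,33],"rvm":[0,10,20],"xm":{"g":70,"kg":46,"pr":66,"vfa":93,"xsj":14}}
After op 21 (replace /pk/1 29): {"nui":72,"ogs":[29,0,95],"pk":[19,29,94,1,33],"rvm":[0,10,20],"xm":{"g":70,"kg":46,"pr":66,"vfa":93,"xsj":14}}
After op 22 (remove /xm): {"nui":72,"ogs":[29,0,95],"pk":[19,29,94,1,33],"rvm":[0,10,20]}
After op 23 (replace /ogs/0 81): {"nui":72,"ogs":[81,0,95],"pk":[19,29,94,1,33],"rvm":[0,10,20]}

Answer: {"nui":72,"ogs":[81,0,95],"pk":[19,29,94,1,33],"rvm":[0,10,20]}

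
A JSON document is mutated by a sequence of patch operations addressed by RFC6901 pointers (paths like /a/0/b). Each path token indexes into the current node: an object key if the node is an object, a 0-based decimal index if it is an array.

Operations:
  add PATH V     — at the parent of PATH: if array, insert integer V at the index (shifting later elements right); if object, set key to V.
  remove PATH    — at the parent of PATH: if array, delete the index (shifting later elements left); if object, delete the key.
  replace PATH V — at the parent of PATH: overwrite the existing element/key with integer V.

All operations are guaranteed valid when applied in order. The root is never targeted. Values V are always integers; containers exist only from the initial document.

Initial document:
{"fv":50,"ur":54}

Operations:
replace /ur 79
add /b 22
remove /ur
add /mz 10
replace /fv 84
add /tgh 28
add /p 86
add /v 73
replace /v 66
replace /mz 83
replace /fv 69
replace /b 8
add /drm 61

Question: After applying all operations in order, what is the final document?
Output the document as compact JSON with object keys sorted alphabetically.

Answer: {"b":8,"drm":61,"fv":69,"mz":83,"p":86,"tgh":28,"v":66}

Derivation:
After op 1 (replace /ur 79): {"fv":50,"ur":79}
After op 2 (add /b 22): {"b":22,"fv":50,"ur":79}
After op 3 (remove /ur): {"b":22,"fv":50}
After op 4 (add /mz 10): {"b":22,"fv":50,"mz":10}
After op 5 (replace /fv 84): {"b":22,"fv":84,"mz":10}
After op 6 (add /tgh 28): {"b":22,"fv":84,"mz":10,"tgh":28}
After op 7 (add /p 86): {"b":22,"fv":84,"mz":10,"p":86,"tgh":28}
After op 8 (add /v 73): {"b":22,"fv":84,"mz":10,"p":86,"tgh":28,"v":73}
After op 9 (replace /v 66): {"b":22,"fv":84,"mz":10,"p":86,"tgh":28,"v":66}
After op 10 (replace /mz 83): {"b":22,"fv":84,"mz":83,"p":86,"tgh":28,"v":66}
After op 11 (replace /fv 69): {"b":22,"fv":69,"mz":83,"p":86,"tgh":28,"v":66}
After op 12 (replace /b 8): {"b":8,"fv":69,"mz":83,"p":86,"tgh":28,"v":66}
After op 13 (add /drm 61): {"b":8,"drm":61,"fv":69,"mz":83,"p":86,"tgh":28,"v":66}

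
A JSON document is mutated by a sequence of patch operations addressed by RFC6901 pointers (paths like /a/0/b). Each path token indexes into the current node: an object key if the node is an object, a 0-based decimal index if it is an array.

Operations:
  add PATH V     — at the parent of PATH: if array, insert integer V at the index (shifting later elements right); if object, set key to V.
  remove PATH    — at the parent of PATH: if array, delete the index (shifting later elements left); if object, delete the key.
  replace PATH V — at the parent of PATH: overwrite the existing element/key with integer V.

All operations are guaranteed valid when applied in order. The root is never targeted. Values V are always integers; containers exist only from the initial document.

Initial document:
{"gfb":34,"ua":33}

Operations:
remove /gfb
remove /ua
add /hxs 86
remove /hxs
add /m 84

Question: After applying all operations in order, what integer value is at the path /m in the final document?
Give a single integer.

After op 1 (remove /gfb): {"ua":33}
After op 2 (remove /ua): {}
After op 3 (add /hxs 86): {"hxs":86}
After op 4 (remove /hxs): {}
After op 5 (add /m 84): {"m":84}
Value at /m: 84

Answer: 84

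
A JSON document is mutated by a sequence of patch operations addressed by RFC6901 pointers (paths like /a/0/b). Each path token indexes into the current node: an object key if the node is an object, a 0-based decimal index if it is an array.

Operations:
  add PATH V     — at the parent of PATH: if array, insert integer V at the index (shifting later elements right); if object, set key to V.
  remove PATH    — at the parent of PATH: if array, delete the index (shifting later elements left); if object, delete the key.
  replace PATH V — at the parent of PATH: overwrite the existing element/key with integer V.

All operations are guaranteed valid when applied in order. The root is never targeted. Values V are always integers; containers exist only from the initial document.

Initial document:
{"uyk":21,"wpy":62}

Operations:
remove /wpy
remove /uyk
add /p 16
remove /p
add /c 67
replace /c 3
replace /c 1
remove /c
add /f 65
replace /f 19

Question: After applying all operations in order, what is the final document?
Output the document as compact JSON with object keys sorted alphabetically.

After op 1 (remove /wpy): {"uyk":21}
After op 2 (remove /uyk): {}
After op 3 (add /p 16): {"p":16}
After op 4 (remove /p): {}
After op 5 (add /c 67): {"c":67}
After op 6 (replace /c 3): {"c":3}
After op 7 (replace /c 1): {"c":1}
After op 8 (remove /c): {}
After op 9 (add /f 65): {"f":65}
After op 10 (replace /f 19): {"f":19}

Answer: {"f":19}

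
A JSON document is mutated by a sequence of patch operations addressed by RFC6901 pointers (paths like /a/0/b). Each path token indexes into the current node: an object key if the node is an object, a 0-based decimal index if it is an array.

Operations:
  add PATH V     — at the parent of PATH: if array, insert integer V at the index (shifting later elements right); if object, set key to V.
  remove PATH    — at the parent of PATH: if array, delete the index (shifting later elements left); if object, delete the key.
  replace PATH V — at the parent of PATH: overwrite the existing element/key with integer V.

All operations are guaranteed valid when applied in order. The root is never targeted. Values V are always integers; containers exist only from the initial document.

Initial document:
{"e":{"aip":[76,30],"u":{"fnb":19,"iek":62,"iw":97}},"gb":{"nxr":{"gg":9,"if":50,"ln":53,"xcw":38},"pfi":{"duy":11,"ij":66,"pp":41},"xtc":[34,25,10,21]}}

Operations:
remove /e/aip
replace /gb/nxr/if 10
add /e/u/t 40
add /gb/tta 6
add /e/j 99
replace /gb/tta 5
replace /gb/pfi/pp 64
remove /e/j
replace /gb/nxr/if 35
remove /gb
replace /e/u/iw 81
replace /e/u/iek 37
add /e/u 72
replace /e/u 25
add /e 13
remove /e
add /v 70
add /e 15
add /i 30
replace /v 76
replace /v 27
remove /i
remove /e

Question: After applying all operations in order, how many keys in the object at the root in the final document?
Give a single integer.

Answer: 1

Derivation:
After op 1 (remove /e/aip): {"e":{"u":{"fnb":19,"iek":62,"iw":97}},"gb":{"nxr":{"gg":9,"if":50,"ln":53,"xcw":38},"pfi":{"duy":11,"ij":66,"pp":41},"xtc":[34,25,10,21]}}
After op 2 (replace /gb/nxr/if 10): {"e":{"u":{"fnb":19,"iek":62,"iw":97}},"gb":{"nxr":{"gg":9,"if":10,"ln":53,"xcw":38},"pfi":{"duy":11,"ij":66,"pp":41},"xtc":[34,25,10,21]}}
After op 3 (add /e/u/t 40): {"e":{"u":{"fnb":19,"iek":62,"iw":97,"t":40}},"gb":{"nxr":{"gg":9,"if":10,"ln":53,"xcw":38},"pfi":{"duy":11,"ij":66,"pp":41},"xtc":[34,25,10,21]}}
After op 4 (add /gb/tta 6): {"e":{"u":{"fnb":19,"iek":62,"iw":97,"t":40}},"gb":{"nxr":{"gg":9,"if":10,"ln":53,"xcw":38},"pfi":{"duy":11,"ij":66,"pp":41},"tta":6,"xtc":[34,25,10,21]}}
After op 5 (add /e/j 99): {"e":{"j":99,"u":{"fnb":19,"iek":62,"iw":97,"t":40}},"gb":{"nxr":{"gg":9,"if":10,"ln":53,"xcw":38},"pfi":{"duy":11,"ij":66,"pp":41},"tta":6,"xtc":[34,25,10,21]}}
After op 6 (replace /gb/tta 5): {"e":{"j":99,"u":{"fnb":19,"iek":62,"iw":97,"t":40}},"gb":{"nxr":{"gg":9,"if":10,"ln":53,"xcw":38},"pfi":{"duy":11,"ij":66,"pp":41},"tta":5,"xtc":[34,25,10,21]}}
After op 7 (replace /gb/pfi/pp 64): {"e":{"j":99,"u":{"fnb":19,"iek":62,"iw":97,"t":40}},"gb":{"nxr":{"gg":9,"if":10,"ln":53,"xcw":38},"pfi":{"duy":11,"ij":66,"pp":64},"tta":5,"xtc":[34,25,10,21]}}
After op 8 (remove /e/j): {"e":{"u":{"fnb":19,"iek":62,"iw":97,"t":40}},"gb":{"nxr":{"gg":9,"if":10,"ln":53,"xcw":38},"pfi":{"duy":11,"ij":66,"pp":64},"tta":5,"xtc":[34,25,10,21]}}
After op 9 (replace /gb/nxr/if 35): {"e":{"u":{"fnb":19,"iek":62,"iw":97,"t":40}},"gb":{"nxr":{"gg":9,"if":35,"ln":53,"xcw":38},"pfi":{"duy":11,"ij":66,"pp":64},"tta":5,"xtc":[34,25,10,21]}}
After op 10 (remove /gb): {"e":{"u":{"fnb":19,"iek":62,"iw":97,"t":40}}}
After op 11 (replace /e/u/iw 81): {"e":{"u":{"fnb":19,"iek":62,"iw":81,"t":40}}}
After op 12 (replace /e/u/iek 37): {"e":{"u":{"fnb":19,"iek":37,"iw":81,"t":40}}}
After op 13 (add /e/u 72): {"e":{"u":72}}
After op 14 (replace /e/u 25): {"e":{"u":25}}
After op 15 (add /e 13): {"e":13}
After op 16 (remove /e): {}
After op 17 (add /v 70): {"v":70}
After op 18 (add /e 15): {"e":15,"v":70}
After op 19 (add /i 30): {"e":15,"i":30,"v":70}
After op 20 (replace /v 76): {"e":15,"i":30,"v":76}
After op 21 (replace /v 27): {"e":15,"i":30,"v":27}
After op 22 (remove /i): {"e":15,"v":27}
After op 23 (remove /e): {"v":27}
Size at the root: 1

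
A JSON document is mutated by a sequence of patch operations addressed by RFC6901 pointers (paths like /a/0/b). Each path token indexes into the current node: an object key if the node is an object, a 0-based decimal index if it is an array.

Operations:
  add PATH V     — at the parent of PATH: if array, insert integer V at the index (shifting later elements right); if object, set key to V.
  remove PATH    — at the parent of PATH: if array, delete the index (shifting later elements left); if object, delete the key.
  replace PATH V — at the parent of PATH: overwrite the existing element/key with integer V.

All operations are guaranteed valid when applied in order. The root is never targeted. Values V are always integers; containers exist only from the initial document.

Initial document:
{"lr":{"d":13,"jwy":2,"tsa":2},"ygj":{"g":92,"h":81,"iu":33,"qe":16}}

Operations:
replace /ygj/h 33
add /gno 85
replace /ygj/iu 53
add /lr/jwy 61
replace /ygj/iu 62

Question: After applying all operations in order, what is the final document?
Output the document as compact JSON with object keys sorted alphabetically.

After op 1 (replace /ygj/h 33): {"lr":{"d":13,"jwy":2,"tsa":2},"ygj":{"g":92,"h":33,"iu":33,"qe":16}}
After op 2 (add /gno 85): {"gno":85,"lr":{"d":13,"jwy":2,"tsa":2},"ygj":{"g":92,"h":33,"iu":33,"qe":16}}
After op 3 (replace /ygj/iu 53): {"gno":85,"lr":{"d":13,"jwy":2,"tsa":2},"ygj":{"g":92,"h":33,"iu":53,"qe":16}}
After op 4 (add /lr/jwy 61): {"gno":85,"lr":{"d":13,"jwy":61,"tsa":2},"ygj":{"g":92,"h":33,"iu":53,"qe":16}}
After op 5 (replace /ygj/iu 62): {"gno":85,"lr":{"d":13,"jwy":61,"tsa":2},"ygj":{"g":92,"h":33,"iu":62,"qe":16}}

Answer: {"gno":85,"lr":{"d":13,"jwy":61,"tsa":2},"ygj":{"g":92,"h":33,"iu":62,"qe":16}}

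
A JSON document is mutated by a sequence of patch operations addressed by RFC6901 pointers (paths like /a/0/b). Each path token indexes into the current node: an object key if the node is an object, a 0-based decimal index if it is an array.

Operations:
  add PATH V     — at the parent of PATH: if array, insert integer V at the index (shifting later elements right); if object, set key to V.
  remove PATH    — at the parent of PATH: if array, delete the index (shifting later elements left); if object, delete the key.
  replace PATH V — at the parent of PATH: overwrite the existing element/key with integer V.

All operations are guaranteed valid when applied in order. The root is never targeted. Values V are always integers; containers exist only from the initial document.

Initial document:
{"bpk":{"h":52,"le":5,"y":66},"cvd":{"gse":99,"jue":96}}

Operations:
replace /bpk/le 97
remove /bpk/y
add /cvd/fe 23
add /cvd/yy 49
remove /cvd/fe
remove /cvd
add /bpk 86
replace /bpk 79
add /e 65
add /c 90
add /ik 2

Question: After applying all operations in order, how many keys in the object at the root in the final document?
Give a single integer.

After op 1 (replace /bpk/le 97): {"bpk":{"h":52,"le":97,"y":66},"cvd":{"gse":99,"jue":96}}
After op 2 (remove /bpk/y): {"bpk":{"h":52,"le":97},"cvd":{"gse":99,"jue":96}}
After op 3 (add /cvd/fe 23): {"bpk":{"h":52,"le":97},"cvd":{"fe":23,"gse":99,"jue":96}}
After op 4 (add /cvd/yy 49): {"bpk":{"h":52,"le":97},"cvd":{"fe":23,"gse":99,"jue":96,"yy":49}}
After op 5 (remove /cvd/fe): {"bpk":{"h":52,"le":97},"cvd":{"gse":99,"jue":96,"yy":49}}
After op 6 (remove /cvd): {"bpk":{"h":52,"le":97}}
After op 7 (add /bpk 86): {"bpk":86}
After op 8 (replace /bpk 79): {"bpk":79}
After op 9 (add /e 65): {"bpk":79,"e":65}
After op 10 (add /c 90): {"bpk":79,"c":90,"e":65}
After op 11 (add /ik 2): {"bpk":79,"c":90,"e":65,"ik":2}
Size at the root: 4

Answer: 4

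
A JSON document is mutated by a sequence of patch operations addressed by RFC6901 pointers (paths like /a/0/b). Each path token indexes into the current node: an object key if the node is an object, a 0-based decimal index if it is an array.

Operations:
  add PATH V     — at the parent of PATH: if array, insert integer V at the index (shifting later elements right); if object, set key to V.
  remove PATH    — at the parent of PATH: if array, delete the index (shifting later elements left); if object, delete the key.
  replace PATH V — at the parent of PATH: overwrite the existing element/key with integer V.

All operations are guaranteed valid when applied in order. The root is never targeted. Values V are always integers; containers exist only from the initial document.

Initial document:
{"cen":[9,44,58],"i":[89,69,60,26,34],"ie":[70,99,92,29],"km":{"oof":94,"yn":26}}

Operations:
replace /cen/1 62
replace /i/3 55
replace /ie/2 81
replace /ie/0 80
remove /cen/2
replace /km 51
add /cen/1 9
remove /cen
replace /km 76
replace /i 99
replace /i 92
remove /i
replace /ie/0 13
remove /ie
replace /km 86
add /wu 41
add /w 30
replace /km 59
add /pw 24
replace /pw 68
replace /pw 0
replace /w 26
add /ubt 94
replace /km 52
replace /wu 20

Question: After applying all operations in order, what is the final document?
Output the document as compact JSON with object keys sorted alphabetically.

Answer: {"km":52,"pw":0,"ubt":94,"w":26,"wu":20}

Derivation:
After op 1 (replace /cen/1 62): {"cen":[9,62,58],"i":[89,69,60,26,34],"ie":[70,99,92,29],"km":{"oof":94,"yn":26}}
After op 2 (replace /i/3 55): {"cen":[9,62,58],"i":[89,69,60,55,34],"ie":[70,99,92,29],"km":{"oof":94,"yn":26}}
After op 3 (replace /ie/2 81): {"cen":[9,62,58],"i":[89,69,60,55,34],"ie":[70,99,81,29],"km":{"oof":94,"yn":26}}
After op 4 (replace /ie/0 80): {"cen":[9,62,58],"i":[89,69,60,55,34],"ie":[80,99,81,29],"km":{"oof":94,"yn":26}}
After op 5 (remove /cen/2): {"cen":[9,62],"i":[89,69,60,55,34],"ie":[80,99,81,29],"km":{"oof":94,"yn":26}}
After op 6 (replace /km 51): {"cen":[9,62],"i":[89,69,60,55,34],"ie":[80,99,81,29],"km":51}
After op 7 (add /cen/1 9): {"cen":[9,9,62],"i":[89,69,60,55,34],"ie":[80,99,81,29],"km":51}
After op 8 (remove /cen): {"i":[89,69,60,55,34],"ie":[80,99,81,29],"km":51}
After op 9 (replace /km 76): {"i":[89,69,60,55,34],"ie":[80,99,81,29],"km":76}
After op 10 (replace /i 99): {"i":99,"ie":[80,99,81,29],"km":76}
After op 11 (replace /i 92): {"i":92,"ie":[80,99,81,29],"km":76}
After op 12 (remove /i): {"ie":[80,99,81,29],"km":76}
After op 13 (replace /ie/0 13): {"ie":[13,99,81,29],"km":76}
After op 14 (remove /ie): {"km":76}
After op 15 (replace /km 86): {"km":86}
After op 16 (add /wu 41): {"km":86,"wu":41}
After op 17 (add /w 30): {"km":86,"w":30,"wu":41}
After op 18 (replace /km 59): {"km":59,"w":30,"wu":41}
After op 19 (add /pw 24): {"km":59,"pw":24,"w":30,"wu":41}
After op 20 (replace /pw 68): {"km":59,"pw":68,"w":30,"wu":41}
After op 21 (replace /pw 0): {"km":59,"pw":0,"w":30,"wu":41}
After op 22 (replace /w 26): {"km":59,"pw":0,"w":26,"wu":41}
After op 23 (add /ubt 94): {"km":59,"pw":0,"ubt":94,"w":26,"wu":41}
After op 24 (replace /km 52): {"km":52,"pw":0,"ubt":94,"w":26,"wu":41}
After op 25 (replace /wu 20): {"km":52,"pw":0,"ubt":94,"w":26,"wu":20}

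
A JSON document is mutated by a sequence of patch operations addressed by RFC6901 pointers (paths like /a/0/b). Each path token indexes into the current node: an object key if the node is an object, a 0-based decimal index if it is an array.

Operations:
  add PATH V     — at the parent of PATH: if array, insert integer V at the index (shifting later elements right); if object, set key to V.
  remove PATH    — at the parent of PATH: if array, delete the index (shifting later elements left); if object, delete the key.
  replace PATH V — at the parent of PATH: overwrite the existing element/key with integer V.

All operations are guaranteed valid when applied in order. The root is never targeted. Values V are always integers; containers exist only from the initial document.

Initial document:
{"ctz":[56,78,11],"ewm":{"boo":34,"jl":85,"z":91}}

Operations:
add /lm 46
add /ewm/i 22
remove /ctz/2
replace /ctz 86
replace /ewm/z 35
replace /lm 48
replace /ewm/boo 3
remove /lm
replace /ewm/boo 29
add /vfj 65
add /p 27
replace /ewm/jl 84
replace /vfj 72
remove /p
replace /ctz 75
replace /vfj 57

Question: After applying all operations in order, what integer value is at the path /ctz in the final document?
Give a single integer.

Answer: 75

Derivation:
After op 1 (add /lm 46): {"ctz":[56,78,11],"ewm":{"boo":34,"jl":85,"z":91},"lm":46}
After op 2 (add /ewm/i 22): {"ctz":[56,78,11],"ewm":{"boo":34,"i":22,"jl":85,"z":91},"lm":46}
After op 3 (remove /ctz/2): {"ctz":[56,78],"ewm":{"boo":34,"i":22,"jl":85,"z":91},"lm":46}
After op 4 (replace /ctz 86): {"ctz":86,"ewm":{"boo":34,"i":22,"jl":85,"z":91},"lm":46}
After op 5 (replace /ewm/z 35): {"ctz":86,"ewm":{"boo":34,"i":22,"jl":85,"z":35},"lm":46}
After op 6 (replace /lm 48): {"ctz":86,"ewm":{"boo":34,"i":22,"jl":85,"z":35},"lm":48}
After op 7 (replace /ewm/boo 3): {"ctz":86,"ewm":{"boo":3,"i":22,"jl":85,"z":35},"lm":48}
After op 8 (remove /lm): {"ctz":86,"ewm":{"boo":3,"i":22,"jl":85,"z":35}}
After op 9 (replace /ewm/boo 29): {"ctz":86,"ewm":{"boo":29,"i":22,"jl":85,"z":35}}
After op 10 (add /vfj 65): {"ctz":86,"ewm":{"boo":29,"i":22,"jl":85,"z":35},"vfj":65}
After op 11 (add /p 27): {"ctz":86,"ewm":{"boo":29,"i":22,"jl":85,"z":35},"p":27,"vfj":65}
After op 12 (replace /ewm/jl 84): {"ctz":86,"ewm":{"boo":29,"i":22,"jl":84,"z":35},"p":27,"vfj":65}
After op 13 (replace /vfj 72): {"ctz":86,"ewm":{"boo":29,"i":22,"jl":84,"z":35},"p":27,"vfj":72}
After op 14 (remove /p): {"ctz":86,"ewm":{"boo":29,"i":22,"jl":84,"z":35},"vfj":72}
After op 15 (replace /ctz 75): {"ctz":75,"ewm":{"boo":29,"i":22,"jl":84,"z":35},"vfj":72}
After op 16 (replace /vfj 57): {"ctz":75,"ewm":{"boo":29,"i":22,"jl":84,"z":35},"vfj":57}
Value at /ctz: 75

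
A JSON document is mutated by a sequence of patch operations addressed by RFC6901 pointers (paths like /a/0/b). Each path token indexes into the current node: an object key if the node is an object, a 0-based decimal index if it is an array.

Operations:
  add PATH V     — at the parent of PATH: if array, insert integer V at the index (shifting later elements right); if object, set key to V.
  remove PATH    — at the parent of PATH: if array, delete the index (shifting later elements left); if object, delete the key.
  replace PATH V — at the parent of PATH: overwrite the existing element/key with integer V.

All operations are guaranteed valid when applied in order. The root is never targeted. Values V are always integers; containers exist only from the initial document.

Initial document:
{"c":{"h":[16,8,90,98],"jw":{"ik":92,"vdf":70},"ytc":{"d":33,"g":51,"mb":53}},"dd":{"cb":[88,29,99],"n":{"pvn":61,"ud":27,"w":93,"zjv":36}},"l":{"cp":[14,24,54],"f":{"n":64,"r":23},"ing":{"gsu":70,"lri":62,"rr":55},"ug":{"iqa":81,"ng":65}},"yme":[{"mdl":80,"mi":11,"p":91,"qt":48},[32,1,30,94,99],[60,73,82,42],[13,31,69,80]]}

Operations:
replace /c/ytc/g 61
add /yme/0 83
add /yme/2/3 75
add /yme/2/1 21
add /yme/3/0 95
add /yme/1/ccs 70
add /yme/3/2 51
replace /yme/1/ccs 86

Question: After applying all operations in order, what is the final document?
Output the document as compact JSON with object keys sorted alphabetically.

Answer: {"c":{"h":[16,8,90,98],"jw":{"ik":92,"vdf":70},"ytc":{"d":33,"g":61,"mb":53}},"dd":{"cb":[88,29,99],"n":{"pvn":61,"ud":27,"w":93,"zjv":36}},"l":{"cp":[14,24,54],"f":{"n":64,"r":23},"ing":{"gsu":70,"lri":62,"rr":55},"ug":{"iqa":81,"ng":65}},"yme":[83,{"ccs":86,"mdl":80,"mi":11,"p":91,"qt":48},[32,21,1,30,75,94,99],[95,60,51,73,82,42],[13,31,69,80]]}

Derivation:
After op 1 (replace /c/ytc/g 61): {"c":{"h":[16,8,90,98],"jw":{"ik":92,"vdf":70},"ytc":{"d":33,"g":61,"mb":53}},"dd":{"cb":[88,29,99],"n":{"pvn":61,"ud":27,"w":93,"zjv":36}},"l":{"cp":[14,24,54],"f":{"n":64,"r":23},"ing":{"gsu":70,"lri":62,"rr":55},"ug":{"iqa":81,"ng":65}},"yme":[{"mdl":80,"mi":11,"p":91,"qt":48},[32,1,30,94,99],[60,73,82,42],[13,31,69,80]]}
After op 2 (add /yme/0 83): {"c":{"h":[16,8,90,98],"jw":{"ik":92,"vdf":70},"ytc":{"d":33,"g":61,"mb":53}},"dd":{"cb":[88,29,99],"n":{"pvn":61,"ud":27,"w":93,"zjv":36}},"l":{"cp":[14,24,54],"f":{"n":64,"r":23},"ing":{"gsu":70,"lri":62,"rr":55},"ug":{"iqa":81,"ng":65}},"yme":[83,{"mdl":80,"mi":11,"p":91,"qt":48},[32,1,30,94,99],[60,73,82,42],[13,31,69,80]]}
After op 3 (add /yme/2/3 75): {"c":{"h":[16,8,90,98],"jw":{"ik":92,"vdf":70},"ytc":{"d":33,"g":61,"mb":53}},"dd":{"cb":[88,29,99],"n":{"pvn":61,"ud":27,"w":93,"zjv":36}},"l":{"cp":[14,24,54],"f":{"n":64,"r":23},"ing":{"gsu":70,"lri":62,"rr":55},"ug":{"iqa":81,"ng":65}},"yme":[83,{"mdl":80,"mi":11,"p":91,"qt":48},[32,1,30,75,94,99],[60,73,82,42],[13,31,69,80]]}
After op 4 (add /yme/2/1 21): {"c":{"h":[16,8,90,98],"jw":{"ik":92,"vdf":70},"ytc":{"d":33,"g":61,"mb":53}},"dd":{"cb":[88,29,99],"n":{"pvn":61,"ud":27,"w":93,"zjv":36}},"l":{"cp":[14,24,54],"f":{"n":64,"r":23},"ing":{"gsu":70,"lri":62,"rr":55},"ug":{"iqa":81,"ng":65}},"yme":[83,{"mdl":80,"mi":11,"p":91,"qt":48},[32,21,1,30,75,94,99],[60,73,82,42],[13,31,69,80]]}
After op 5 (add /yme/3/0 95): {"c":{"h":[16,8,90,98],"jw":{"ik":92,"vdf":70},"ytc":{"d":33,"g":61,"mb":53}},"dd":{"cb":[88,29,99],"n":{"pvn":61,"ud":27,"w":93,"zjv":36}},"l":{"cp":[14,24,54],"f":{"n":64,"r":23},"ing":{"gsu":70,"lri":62,"rr":55},"ug":{"iqa":81,"ng":65}},"yme":[83,{"mdl":80,"mi":11,"p":91,"qt":48},[32,21,1,30,75,94,99],[95,60,73,82,42],[13,31,69,80]]}
After op 6 (add /yme/1/ccs 70): {"c":{"h":[16,8,90,98],"jw":{"ik":92,"vdf":70},"ytc":{"d":33,"g":61,"mb":53}},"dd":{"cb":[88,29,99],"n":{"pvn":61,"ud":27,"w":93,"zjv":36}},"l":{"cp":[14,24,54],"f":{"n":64,"r":23},"ing":{"gsu":70,"lri":62,"rr":55},"ug":{"iqa":81,"ng":65}},"yme":[83,{"ccs":70,"mdl":80,"mi":11,"p":91,"qt":48},[32,21,1,30,75,94,99],[95,60,73,82,42],[13,31,69,80]]}
After op 7 (add /yme/3/2 51): {"c":{"h":[16,8,90,98],"jw":{"ik":92,"vdf":70},"ytc":{"d":33,"g":61,"mb":53}},"dd":{"cb":[88,29,99],"n":{"pvn":61,"ud":27,"w":93,"zjv":36}},"l":{"cp":[14,24,54],"f":{"n":64,"r":23},"ing":{"gsu":70,"lri":62,"rr":55},"ug":{"iqa":81,"ng":65}},"yme":[83,{"ccs":70,"mdl":80,"mi":11,"p":91,"qt":48},[32,21,1,30,75,94,99],[95,60,51,73,82,42],[13,31,69,80]]}
After op 8 (replace /yme/1/ccs 86): {"c":{"h":[16,8,90,98],"jw":{"ik":92,"vdf":70},"ytc":{"d":33,"g":61,"mb":53}},"dd":{"cb":[88,29,99],"n":{"pvn":61,"ud":27,"w":93,"zjv":36}},"l":{"cp":[14,24,54],"f":{"n":64,"r":23},"ing":{"gsu":70,"lri":62,"rr":55},"ug":{"iqa":81,"ng":65}},"yme":[83,{"ccs":86,"mdl":80,"mi":11,"p":91,"qt":48},[32,21,1,30,75,94,99],[95,60,51,73,82,42],[13,31,69,80]]}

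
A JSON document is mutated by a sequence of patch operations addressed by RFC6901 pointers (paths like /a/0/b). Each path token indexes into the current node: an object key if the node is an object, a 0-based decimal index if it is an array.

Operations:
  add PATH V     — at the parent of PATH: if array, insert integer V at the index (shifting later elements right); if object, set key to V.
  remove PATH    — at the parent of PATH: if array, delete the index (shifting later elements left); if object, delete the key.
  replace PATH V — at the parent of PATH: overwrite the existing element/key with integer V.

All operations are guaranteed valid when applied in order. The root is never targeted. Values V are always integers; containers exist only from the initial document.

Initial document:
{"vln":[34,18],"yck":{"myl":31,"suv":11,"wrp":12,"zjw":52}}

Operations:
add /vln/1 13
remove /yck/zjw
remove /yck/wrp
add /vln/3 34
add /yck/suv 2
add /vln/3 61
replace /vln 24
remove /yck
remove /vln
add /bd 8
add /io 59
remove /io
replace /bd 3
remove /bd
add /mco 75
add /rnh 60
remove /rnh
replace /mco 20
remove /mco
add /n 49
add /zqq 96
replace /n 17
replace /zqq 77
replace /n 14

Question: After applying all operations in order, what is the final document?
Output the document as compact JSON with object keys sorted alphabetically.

Answer: {"n":14,"zqq":77}

Derivation:
After op 1 (add /vln/1 13): {"vln":[34,13,18],"yck":{"myl":31,"suv":11,"wrp":12,"zjw":52}}
After op 2 (remove /yck/zjw): {"vln":[34,13,18],"yck":{"myl":31,"suv":11,"wrp":12}}
After op 3 (remove /yck/wrp): {"vln":[34,13,18],"yck":{"myl":31,"suv":11}}
After op 4 (add /vln/3 34): {"vln":[34,13,18,34],"yck":{"myl":31,"suv":11}}
After op 5 (add /yck/suv 2): {"vln":[34,13,18,34],"yck":{"myl":31,"suv":2}}
After op 6 (add /vln/3 61): {"vln":[34,13,18,61,34],"yck":{"myl":31,"suv":2}}
After op 7 (replace /vln 24): {"vln":24,"yck":{"myl":31,"suv":2}}
After op 8 (remove /yck): {"vln":24}
After op 9 (remove /vln): {}
After op 10 (add /bd 8): {"bd":8}
After op 11 (add /io 59): {"bd":8,"io":59}
After op 12 (remove /io): {"bd":8}
After op 13 (replace /bd 3): {"bd":3}
After op 14 (remove /bd): {}
After op 15 (add /mco 75): {"mco":75}
After op 16 (add /rnh 60): {"mco":75,"rnh":60}
After op 17 (remove /rnh): {"mco":75}
After op 18 (replace /mco 20): {"mco":20}
After op 19 (remove /mco): {}
After op 20 (add /n 49): {"n":49}
After op 21 (add /zqq 96): {"n":49,"zqq":96}
After op 22 (replace /n 17): {"n":17,"zqq":96}
After op 23 (replace /zqq 77): {"n":17,"zqq":77}
After op 24 (replace /n 14): {"n":14,"zqq":77}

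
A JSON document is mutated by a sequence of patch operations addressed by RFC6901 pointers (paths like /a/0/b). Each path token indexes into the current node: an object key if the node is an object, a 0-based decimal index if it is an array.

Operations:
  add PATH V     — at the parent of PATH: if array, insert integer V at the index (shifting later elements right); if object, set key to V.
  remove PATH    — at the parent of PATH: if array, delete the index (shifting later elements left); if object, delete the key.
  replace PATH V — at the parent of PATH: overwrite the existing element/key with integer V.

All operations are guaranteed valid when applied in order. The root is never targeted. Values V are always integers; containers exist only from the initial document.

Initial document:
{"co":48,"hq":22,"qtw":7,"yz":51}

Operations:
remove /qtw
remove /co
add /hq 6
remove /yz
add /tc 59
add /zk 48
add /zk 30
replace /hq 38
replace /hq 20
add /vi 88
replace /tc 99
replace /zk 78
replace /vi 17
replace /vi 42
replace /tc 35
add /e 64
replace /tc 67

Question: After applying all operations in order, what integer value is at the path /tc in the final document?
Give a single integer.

Answer: 67

Derivation:
After op 1 (remove /qtw): {"co":48,"hq":22,"yz":51}
After op 2 (remove /co): {"hq":22,"yz":51}
After op 3 (add /hq 6): {"hq":6,"yz":51}
After op 4 (remove /yz): {"hq":6}
After op 5 (add /tc 59): {"hq":6,"tc":59}
After op 6 (add /zk 48): {"hq":6,"tc":59,"zk":48}
After op 7 (add /zk 30): {"hq":6,"tc":59,"zk":30}
After op 8 (replace /hq 38): {"hq":38,"tc":59,"zk":30}
After op 9 (replace /hq 20): {"hq":20,"tc":59,"zk":30}
After op 10 (add /vi 88): {"hq":20,"tc":59,"vi":88,"zk":30}
After op 11 (replace /tc 99): {"hq":20,"tc":99,"vi":88,"zk":30}
After op 12 (replace /zk 78): {"hq":20,"tc":99,"vi":88,"zk":78}
After op 13 (replace /vi 17): {"hq":20,"tc":99,"vi":17,"zk":78}
After op 14 (replace /vi 42): {"hq":20,"tc":99,"vi":42,"zk":78}
After op 15 (replace /tc 35): {"hq":20,"tc":35,"vi":42,"zk":78}
After op 16 (add /e 64): {"e":64,"hq":20,"tc":35,"vi":42,"zk":78}
After op 17 (replace /tc 67): {"e":64,"hq":20,"tc":67,"vi":42,"zk":78}
Value at /tc: 67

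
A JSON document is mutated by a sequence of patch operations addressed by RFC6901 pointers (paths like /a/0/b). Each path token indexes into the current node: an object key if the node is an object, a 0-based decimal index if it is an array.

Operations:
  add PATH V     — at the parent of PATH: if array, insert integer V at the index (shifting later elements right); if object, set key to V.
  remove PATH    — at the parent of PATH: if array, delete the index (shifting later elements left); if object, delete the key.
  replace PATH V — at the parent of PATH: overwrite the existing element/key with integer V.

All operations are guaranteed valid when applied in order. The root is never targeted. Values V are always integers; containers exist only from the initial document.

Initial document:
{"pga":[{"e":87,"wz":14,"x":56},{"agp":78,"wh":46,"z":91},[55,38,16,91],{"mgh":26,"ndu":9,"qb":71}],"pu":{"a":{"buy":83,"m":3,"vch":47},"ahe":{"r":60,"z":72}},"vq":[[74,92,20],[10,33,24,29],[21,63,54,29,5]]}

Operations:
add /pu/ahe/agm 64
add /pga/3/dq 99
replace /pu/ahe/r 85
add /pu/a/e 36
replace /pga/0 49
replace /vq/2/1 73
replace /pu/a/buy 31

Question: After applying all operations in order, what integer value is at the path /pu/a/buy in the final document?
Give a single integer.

After op 1 (add /pu/ahe/agm 64): {"pga":[{"e":87,"wz":14,"x":56},{"agp":78,"wh":46,"z":91},[55,38,16,91],{"mgh":26,"ndu":9,"qb":71}],"pu":{"a":{"buy":83,"m":3,"vch":47},"ahe":{"agm":64,"r":60,"z":72}},"vq":[[74,92,20],[10,33,24,29],[21,63,54,29,5]]}
After op 2 (add /pga/3/dq 99): {"pga":[{"e":87,"wz":14,"x":56},{"agp":78,"wh":46,"z":91},[55,38,16,91],{"dq":99,"mgh":26,"ndu":9,"qb":71}],"pu":{"a":{"buy":83,"m":3,"vch":47},"ahe":{"agm":64,"r":60,"z":72}},"vq":[[74,92,20],[10,33,24,29],[21,63,54,29,5]]}
After op 3 (replace /pu/ahe/r 85): {"pga":[{"e":87,"wz":14,"x":56},{"agp":78,"wh":46,"z":91},[55,38,16,91],{"dq":99,"mgh":26,"ndu":9,"qb":71}],"pu":{"a":{"buy":83,"m":3,"vch":47},"ahe":{"agm":64,"r":85,"z":72}},"vq":[[74,92,20],[10,33,24,29],[21,63,54,29,5]]}
After op 4 (add /pu/a/e 36): {"pga":[{"e":87,"wz":14,"x":56},{"agp":78,"wh":46,"z":91},[55,38,16,91],{"dq":99,"mgh":26,"ndu":9,"qb":71}],"pu":{"a":{"buy":83,"e":36,"m":3,"vch":47},"ahe":{"agm":64,"r":85,"z":72}},"vq":[[74,92,20],[10,33,24,29],[21,63,54,29,5]]}
After op 5 (replace /pga/0 49): {"pga":[49,{"agp":78,"wh":46,"z":91},[55,38,16,91],{"dq":99,"mgh":26,"ndu":9,"qb":71}],"pu":{"a":{"buy":83,"e":36,"m":3,"vch":47},"ahe":{"agm":64,"r":85,"z":72}},"vq":[[74,92,20],[10,33,24,29],[21,63,54,29,5]]}
After op 6 (replace /vq/2/1 73): {"pga":[49,{"agp":78,"wh":46,"z":91},[55,38,16,91],{"dq":99,"mgh":26,"ndu":9,"qb":71}],"pu":{"a":{"buy":83,"e":36,"m":3,"vch":47},"ahe":{"agm":64,"r":85,"z":72}},"vq":[[74,92,20],[10,33,24,29],[21,73,54,29,5]]}
After op 7 (replace /pu/a/buy 31): {"pga":[49,{"agp":78,"wh":46,"z":91},[55,38,16,91],{"dq":99,"mgh":26,"ndu":9,"qb":71}],"pu":{"a":{"buy":31,"e":36,"m":3,"vch":47},"ahe":{"agm":64,"r":85,"z":72}},"vq":[[74,92,20],[10,33,24,29],[21,73,54,29,5]]}
Value at /pu/a/buy: 31

Answer: 31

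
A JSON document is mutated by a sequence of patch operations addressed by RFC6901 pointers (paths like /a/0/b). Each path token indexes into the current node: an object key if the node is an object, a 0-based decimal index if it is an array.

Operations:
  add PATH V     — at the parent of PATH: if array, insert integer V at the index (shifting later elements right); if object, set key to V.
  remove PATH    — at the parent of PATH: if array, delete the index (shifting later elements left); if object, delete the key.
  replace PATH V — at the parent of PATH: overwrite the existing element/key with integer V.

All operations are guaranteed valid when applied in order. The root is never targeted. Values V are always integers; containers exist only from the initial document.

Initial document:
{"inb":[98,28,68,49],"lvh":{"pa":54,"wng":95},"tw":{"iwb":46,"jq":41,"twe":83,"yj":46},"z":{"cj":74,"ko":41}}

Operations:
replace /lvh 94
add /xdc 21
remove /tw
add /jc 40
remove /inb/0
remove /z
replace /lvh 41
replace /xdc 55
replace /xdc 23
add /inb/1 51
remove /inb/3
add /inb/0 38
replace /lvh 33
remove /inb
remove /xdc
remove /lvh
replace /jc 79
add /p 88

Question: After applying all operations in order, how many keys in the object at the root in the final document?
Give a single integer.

After op 1 (replace /lvh 94): {"inb":[98,28,68,49],"lvh":94,"tw":{"iwb":46,"jq":41,"twe":83,"yj":46},"z":{"cj":74,"ko":41}}
After op 2 (add /xdc 21): {"inb":[98,28,68,49],"lvh":94,"tw":{"iwb":46,"jq":41,"twe":83,"yj":46},"xdc":21,"z":{"cj":74,"ko":41}}
After op 3 (remove /tw): {"inb":[98,28,68,49],"lvh":94,"xdc":21,"z":{"cj":74,"ko":41}}
After op 4 (add /jc 40): {"inb":[98,28,68,49],"jc":40,"lvh":94,"xdc":21,"z":{"cj":74,"ko":41}}
After op 5 (remove /inb/0): {"inb":[28,68,49],"jc":40,"lvh":94,"xdc":21,"z":{"cj":74,"ko":41}}
After op 6 (remove /z): {"inb":[28,68,49],"jc":40,"lvh":94,"xdc":21}
After op 7 (replace /lvh 41): {"inb":[28,68,49],"jc":40,"lvh":41,"xdc":21}
After op 8 (replace /xdc 55): {"inb":[28,68,49],"jc":40,"lvh":41,"xdc":55}
After op 9 (replace /xdc 23): {"inb":[28,68,49],"jc":40,"lvh":41,"xdc":23}
After op 10 (add /inb/1 51): {"inb":[28,51,68,49],"jc":40,"lvh":41,"xdc":23}
After op 11 (remove /inb/3): {"inb":[28,51,68],"jc":40,"lvh":41,"xdc":23}
After op 12 (add /inb/0 38): {"inb":[38,28,51,68],"jc":40,"lvh":41,"xdc":23}
After op 13 (replace /lvh 33): {"inb":[38,28,51,68],"jc":40,"lvh":33,"xdc":23}
After op 14 (remove /inb): {"jc":40,"lvh":33,"xdc":23}
After op 15 (remove /xdc): {"jc":40,"lvh":33}
After op 16 (remove /lvh): {"jc":40}
After op 17 (replace /jc 79): {"jc":79}
After op 18 (add /p 88): {"jc":79,"p":88}
Size at the root: 2

Answer: 2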